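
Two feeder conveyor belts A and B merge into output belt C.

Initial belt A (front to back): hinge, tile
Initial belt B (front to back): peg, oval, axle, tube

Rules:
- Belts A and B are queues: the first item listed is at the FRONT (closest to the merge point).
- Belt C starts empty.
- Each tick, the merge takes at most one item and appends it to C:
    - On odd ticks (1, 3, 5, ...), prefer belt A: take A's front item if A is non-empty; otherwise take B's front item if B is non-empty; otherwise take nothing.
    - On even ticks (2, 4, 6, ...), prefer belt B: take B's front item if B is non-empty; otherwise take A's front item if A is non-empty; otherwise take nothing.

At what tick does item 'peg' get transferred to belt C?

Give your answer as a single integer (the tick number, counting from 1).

Answer: 2

Derivation:
Tick 1: prefer A, take hinge from A; A=[tile] B=[peg,oval,axle,tube] C=[hinge]
Tick 2: prefer B, take peg from B; A=[tile] B=[oval,axle,tube] C=[hinge,peg]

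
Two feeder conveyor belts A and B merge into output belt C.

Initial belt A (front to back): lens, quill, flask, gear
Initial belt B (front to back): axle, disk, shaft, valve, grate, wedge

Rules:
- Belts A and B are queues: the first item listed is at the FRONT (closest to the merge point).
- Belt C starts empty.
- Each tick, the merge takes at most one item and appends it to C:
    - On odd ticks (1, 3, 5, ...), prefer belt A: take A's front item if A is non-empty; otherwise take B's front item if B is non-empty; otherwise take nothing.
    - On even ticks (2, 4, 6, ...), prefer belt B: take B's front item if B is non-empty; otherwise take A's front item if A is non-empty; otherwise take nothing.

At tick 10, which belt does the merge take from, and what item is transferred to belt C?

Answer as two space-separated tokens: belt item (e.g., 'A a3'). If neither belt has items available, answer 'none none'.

Tick 1: prefer A, take lens from A; A=[quill,flask,gear] B=[axle,disk,shaft,valve,grate,wedge] C=[lens]
Tick 2: prefer B, take axle from B; A=[quill,flask,gear] B=[disk,shaft,valve,grate,wedge] C=[lens,axle]
Tick 3: prefer A, take quill from A; A=[flask,gear] B=[disk,shaft,valve,grate,wedge] C=[lens,axle,quill]
Tick 4: prefer B, take disk from B; A=[flask,gear] B=[shaft,valve,grate,wedge] C=[lens,axle,quill,disk]
Tick 5: prefer A, take flask from A; A=[gear] B=[shaft,valve,grate,wedge] C=[lens,axle,quill,disk,flask]
Tick 6: prefer B, take shaft from B; A=[gear] B=[valve,grate,wedge] C=[lens,axle,quill,disk,flask,shaft]
Tick 7: prefer A, take gear from A; A=[-] B=[valve,grate,wedge] C=[lens,axle,quill,disk,flask,shaft,gear]
Tick 8: prefer B, take valve from B; A=[-] B=[grate,wedge] C=[lens,axle,quill,disk,flask,shaft,gear,valve]
Tick 9: prefer A, take grate from B; A=[-] B=[wedge] C=[lens,axle,quill,disk,flask,shaft,gear,valve,grate]
Tick 10: prefer B, take wedge from B; A=[-] B=[-] C=[lens,axle,quill,disk,flask,shaft,gear,valve,grate,wedge]

Answer: B wedge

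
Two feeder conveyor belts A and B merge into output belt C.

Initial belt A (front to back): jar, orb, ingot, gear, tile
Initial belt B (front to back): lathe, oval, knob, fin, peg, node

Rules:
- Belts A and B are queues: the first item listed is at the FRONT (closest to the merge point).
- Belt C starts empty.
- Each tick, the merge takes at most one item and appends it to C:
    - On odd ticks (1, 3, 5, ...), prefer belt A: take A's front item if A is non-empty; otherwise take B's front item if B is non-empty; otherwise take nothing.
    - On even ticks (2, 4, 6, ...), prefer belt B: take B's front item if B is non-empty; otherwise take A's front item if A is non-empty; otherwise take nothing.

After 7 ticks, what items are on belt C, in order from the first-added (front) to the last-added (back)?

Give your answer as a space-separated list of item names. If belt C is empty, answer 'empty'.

Answer: jar lathe orb oval ingot knob gear

Derivation:
Tick 1: prefer A, take jar from A; A=[orb,ingot,gear,tile] B=[lathe,oval,knob,fin,peg,node] C=[jar]
Tick 2: prefer B, take lathe from B; A=[orb,ingot,gear,tile] B=[oval,knob,fin,peg,node] C=[jar,lathe]
Tick 3: prefer A, take orb from A; A=[ingot,gear,tile] B=[oval,knob,fin,peg,node] C=[jar,lathe,orb]
Tick 4: prefer B, take oval from B; A=[ingot,gear,tile] B=[knob,fin,peg,node] C=[jar,lathe,orb,oval]
Tick 5: prefer A, take ingot from A; A=[gear,tile] B=[knob,fin,peg,node] C=[jar,lathe,orb,oval,ingot]
Tick 6: prefer B, take knob from B; A=[gear,tile] B=[fin,peg,node] C=[jar,lathe,orb,oval,ingot,knob]
Tick 7: prefer A, take gear from A; A=[tile] B=[fin,peg,node] C=[jar,lathe,orb,oval,ingot,knob,gear]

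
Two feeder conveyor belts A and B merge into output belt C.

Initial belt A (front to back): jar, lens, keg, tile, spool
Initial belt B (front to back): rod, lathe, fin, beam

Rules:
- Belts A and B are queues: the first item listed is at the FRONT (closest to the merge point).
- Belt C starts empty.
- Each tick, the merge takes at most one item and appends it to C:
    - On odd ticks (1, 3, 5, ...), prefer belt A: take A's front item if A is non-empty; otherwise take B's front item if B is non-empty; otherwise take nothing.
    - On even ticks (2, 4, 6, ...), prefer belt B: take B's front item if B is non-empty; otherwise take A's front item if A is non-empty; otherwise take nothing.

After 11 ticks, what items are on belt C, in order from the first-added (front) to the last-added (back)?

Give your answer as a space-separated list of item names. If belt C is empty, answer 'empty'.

Tick 1: prefer A, take jar from A; A=[lens,keg,tile,spool] B=[rod,lathe,fin,beam] C=[jar]
Tick 2: prefer B, take rod from B; A=[lens,keg,tile,spool] B=[lathe,fin,beam] C=[jar,rod]
Tick 3: prefer A, take lens from A; A=[keg,tile,spool] B=[lathe,fin,beam] C=[jar,rod,lens]
Tick 4: prefer B, take lathe from B; A=[keg,tile,spool] B=[fin,beam] C=[jar,rod,lens,lathe]
Tick 5: prefer A, take keg from A; A=[tile,spool] B=[fin,beam] C=[jar,rod,lens,lathe,keg]
Tick 6: prefer B, take fin from B; A=[tile,spool] B=[beam] C=[jar,rod,lens,lathe,keg,fin]
Tick 7: prefer A, take tile from A; A=[spool] B=[beam] C=[jar,rod,lens,lathe,keg,fin,tile]
Tick 8: prefer B, take beam from B; A=[spool] B=[-] C=[jar,rod,lens,lathe,keg,fin,tile,beam]
Tick 9: prefer A, take spool from A; A=[-] B=[-] C=[jar,rod,lens,lathe,keg,fin,tile,beam,spool]
Tick 10: prefer B, both empty, nothing taken; A=[-] B=[-] C=[jar,rod,lens,lathe,keg,fin,tile,beam,spool]
Tick 11: prefer A, both empty, nothing taken; A=[-] B=[-] C=[jar,rod,lens,lathe,keg,fin,tile,beam,spool]

Answer: jar rod lens lathe keg fin tile beam spool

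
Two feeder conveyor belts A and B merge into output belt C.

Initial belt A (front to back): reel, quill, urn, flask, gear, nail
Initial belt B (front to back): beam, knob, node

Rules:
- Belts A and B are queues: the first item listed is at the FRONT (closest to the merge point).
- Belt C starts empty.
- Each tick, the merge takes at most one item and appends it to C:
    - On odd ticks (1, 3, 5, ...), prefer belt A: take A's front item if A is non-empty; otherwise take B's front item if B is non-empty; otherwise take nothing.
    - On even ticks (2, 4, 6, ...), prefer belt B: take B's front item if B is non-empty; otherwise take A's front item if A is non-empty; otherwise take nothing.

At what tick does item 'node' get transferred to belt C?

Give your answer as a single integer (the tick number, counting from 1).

Tick 1: prefer A, take reel from A; A=[quill,urn,flask,gear,nail] B=[beam,knob,node] C=[reel]
Tick 2: prefer B, take beam from B; A=[quill,urn,flask,gear,nail] B=[knob,node] C=[reel,beam]
Tick 3: prefer A, take quill from A; A=[urn,flask,gear,nail] B=[knob,node] C=[reel,beam,quill]
Tick 4: prefer B, take knob from B; A=[urn,flask,gear,nail] B=[node] C=[reel,beam,quill,knob]
Tick 5: prefer A, take urn from A; A=[flask,gear,nail] B=[node] C=[reel,beam,quill,knob,urn]
Tick 6: prefer B, take node from B; A=[flask,gear,nail] B=[-] C=[reel,beam,quill,knob,urn,node]

Answer: 6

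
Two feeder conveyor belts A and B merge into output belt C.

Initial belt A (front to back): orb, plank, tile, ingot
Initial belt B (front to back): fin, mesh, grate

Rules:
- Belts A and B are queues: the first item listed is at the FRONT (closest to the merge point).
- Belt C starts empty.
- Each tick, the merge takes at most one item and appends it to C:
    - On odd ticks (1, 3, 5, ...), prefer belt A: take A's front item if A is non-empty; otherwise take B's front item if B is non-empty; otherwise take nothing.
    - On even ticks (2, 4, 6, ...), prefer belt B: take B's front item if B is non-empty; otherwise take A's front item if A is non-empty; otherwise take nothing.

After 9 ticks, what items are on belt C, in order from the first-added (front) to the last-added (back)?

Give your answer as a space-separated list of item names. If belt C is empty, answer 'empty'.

Tick 1: prefer A, take orb from A; A=[plank,tile,ingot] B=[fin,mesh,grate] C=[orb]
Tick 2: prefer B, take fin from B; A=[plank,tile,ingot] B=[mesh,grate] C=[orb,fin]
Tick 3: prefer A, take plank from A; A=[tile,ingot] B=[mesh,grate] C=[orb,fin,plank]
Tick 4: prefer B, take mesh from B; A=[tile,ingot] B=[grate] C=[orb,fin,plank,mesh]
Tick 5: prefer A, take tile from A; A=[ingot] B=[grate] C=[orb,fin,plank,mesh,tile]
Tick 6: prefer B, take grate from B; A=[ingot] B=[-] C=[orb,fin,plank,mesh,tile,grate]
Tick 7: prefer A, take ingot from A; A=[-] B=[-] C=[orb,fin,plank,mesh,tile,grate,ingot]
Tick 8: prefer B, both empty, nothing taken; A=[-] B=[-] C=[orb,fin,plank,mesh,tile,grate,ingot]
Tick 9: prefer A, both empty, nothing taken; A=[-] B=[-] C=[orb,fin,plank,mesh,tile,grate,ingot]

Answer: orb fin plank mesh tile grate ingot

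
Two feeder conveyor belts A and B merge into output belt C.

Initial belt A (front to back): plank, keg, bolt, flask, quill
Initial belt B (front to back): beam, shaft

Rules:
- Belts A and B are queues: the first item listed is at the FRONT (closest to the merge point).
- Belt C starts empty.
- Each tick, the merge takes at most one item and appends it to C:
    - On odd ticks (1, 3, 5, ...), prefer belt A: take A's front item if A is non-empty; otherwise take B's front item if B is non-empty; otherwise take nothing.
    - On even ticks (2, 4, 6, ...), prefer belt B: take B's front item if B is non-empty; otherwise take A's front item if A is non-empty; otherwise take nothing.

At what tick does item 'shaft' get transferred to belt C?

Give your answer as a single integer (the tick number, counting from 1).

Tick 1: prefer A, take plank from A; A=[keg,bolt,flask,quill] B=[beam,shaft] C=[plank]
Tick 2: prefer B, take beam from B; A=[keg,bolt,flask,quill] B=[shaft] C=[plank,beam]
Tick 3: prefer A, take keg from A; A=[bolt,flask,quill] B=[shaft] C=[plank,beam,keg]
Tick 4: prefer B, take shaft from B; A=[bolt,flask,quill] B=[-] C=[plank,beam,keg,shaft]

Answer: 4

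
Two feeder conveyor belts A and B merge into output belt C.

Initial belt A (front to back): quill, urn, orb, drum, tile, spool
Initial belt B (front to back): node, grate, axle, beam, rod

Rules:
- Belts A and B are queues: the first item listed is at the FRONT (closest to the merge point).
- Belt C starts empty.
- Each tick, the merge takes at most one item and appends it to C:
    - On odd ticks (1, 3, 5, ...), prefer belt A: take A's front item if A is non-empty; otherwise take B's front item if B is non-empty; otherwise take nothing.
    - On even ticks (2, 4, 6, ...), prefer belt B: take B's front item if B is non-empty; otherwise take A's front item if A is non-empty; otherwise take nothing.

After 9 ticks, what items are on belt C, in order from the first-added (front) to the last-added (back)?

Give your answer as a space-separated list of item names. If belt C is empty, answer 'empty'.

Answer: quill node urn grate orb axle drum beam tile

Derivation:
Tick 1: prefer A, take quill from A; A=[urn,orb,drum,tile,spool] B=[node,grate,axle,beam,rod] C=[quill]
Tick 2: prefer B, take node from B; A=[urn,orb,drum,tile,spool] B=[grate,axle,beam,rod] C=[quill,node]
Tick 3: prefer A, take urn from A; A=[orb,drum,tile,spool] B=[grate,axle,beam,rod] C=[quill,node,urn]
Tick 4: prefer B, take grate from B; A=[orb,drum,tile,spool] B=[axle,beam,rod] C=[quill,node,urn,grate]
Tick 5: prefer A, take orb from A; A=[drum,tile,spool] B=[axle,beam,rod] C=[quill,node,urn,grate,orb]
Tick 6: prefer B, take axle from B; A=[drum,tile,spool] B=[beam,rod] C=[quill,node,urn,grate,orb,axle]
Tick 7: prefer A, take drum from A; A=[tile,spool] B=[beam,rod] C=[quill,node,urn,grate,orb,axle,drum]
Tick 8: prefer B, take beam from B; A=[tile,spool] B=[rod] C=[quill,node,urn,grate,orb,axle,drum,beam]
Tick 9: prefer A, take tile from A; A=[spool] B=[rod] C=[quill,node,urn,grate,orb,axle,drum,beam,tile]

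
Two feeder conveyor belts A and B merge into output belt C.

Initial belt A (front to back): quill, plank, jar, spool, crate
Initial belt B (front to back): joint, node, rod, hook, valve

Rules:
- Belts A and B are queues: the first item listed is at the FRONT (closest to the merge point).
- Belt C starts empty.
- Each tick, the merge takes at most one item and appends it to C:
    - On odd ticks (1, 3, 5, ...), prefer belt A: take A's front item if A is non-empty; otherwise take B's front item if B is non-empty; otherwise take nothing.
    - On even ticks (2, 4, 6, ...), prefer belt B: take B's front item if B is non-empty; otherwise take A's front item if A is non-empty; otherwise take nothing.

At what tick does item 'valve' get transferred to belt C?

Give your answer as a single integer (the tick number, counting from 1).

Tick 1: prefer A, take quill from A; A=[plank,jar,spool,crate] B=[joint,node,rod,hook,valve] C=[quill]
Tick 2: prefer B, take joint from B; A=[plank,jar,spool,crate] B=[node,rod,hook,valve] C=[quill,joint]
Tick 3: prefer A, take plank from A; A=[jar,spool,crate] B=[node,rod,hook,valve] C=[quill,joint,plank]
Tick 4: prefer B, take node from B; A=[jar,spool,crate] B=[rod,hook,valve] C=[quill,joint,plank,node]
Tick 5: prefer A, take jar from A; A=[spool,crate] B=[rod,hook,valve] C=[quill,joint,plank,node,jar]
Tick 6: prefer B, take rod from B; A=[spool,crate] B=[hook,valve] C=[quill,joint,plank,node,jar,rod]
Tick 7: prefer A, take spool from A; A=[crate] B=[hook,valve] C=[quill,joint,plank,node,jar,rod,spool]
Tick 8: prefer B, take hook from B; A=[crate] B=[valve] C=[quill,joint,plank,node,jar,rod,spool,hook]
Tick 9: prefer A, take crate from A; A=[-] B=[valve] C=[quill,joint,plank,node,jar,rod,spool,hook,crate]
Tick 10: prefer B, take valve from B; A=[-] B=[-] C=[quill,joint,plank,node,jar,rod,spool,hook,crate,valve]

Answer: 10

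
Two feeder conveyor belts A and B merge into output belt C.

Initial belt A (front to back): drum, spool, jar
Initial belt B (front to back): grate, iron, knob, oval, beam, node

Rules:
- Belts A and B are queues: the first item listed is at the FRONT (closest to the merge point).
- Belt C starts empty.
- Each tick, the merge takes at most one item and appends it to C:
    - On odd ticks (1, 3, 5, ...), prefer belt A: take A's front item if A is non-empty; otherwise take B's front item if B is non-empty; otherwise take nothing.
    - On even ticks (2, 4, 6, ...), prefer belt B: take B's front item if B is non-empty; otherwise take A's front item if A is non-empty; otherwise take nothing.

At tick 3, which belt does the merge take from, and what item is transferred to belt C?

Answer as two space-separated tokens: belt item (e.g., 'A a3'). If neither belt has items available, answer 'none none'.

Answer: A spool

Derivation:
Tick 1: prefer A, take drum from A; A=[spool,jar] B=[grate,iron,knob,oval,beam,node] C=[drum]
Tick 2: prefer B, take grate from B; A=[spool,jar] B=[iron,knob,oval,beam,node] C=[drum,grate]
Tick 3: prefer A, take spool from A; A=[jar] B=[iron,knob,oval,beam,node] C=[drum,grate,spool]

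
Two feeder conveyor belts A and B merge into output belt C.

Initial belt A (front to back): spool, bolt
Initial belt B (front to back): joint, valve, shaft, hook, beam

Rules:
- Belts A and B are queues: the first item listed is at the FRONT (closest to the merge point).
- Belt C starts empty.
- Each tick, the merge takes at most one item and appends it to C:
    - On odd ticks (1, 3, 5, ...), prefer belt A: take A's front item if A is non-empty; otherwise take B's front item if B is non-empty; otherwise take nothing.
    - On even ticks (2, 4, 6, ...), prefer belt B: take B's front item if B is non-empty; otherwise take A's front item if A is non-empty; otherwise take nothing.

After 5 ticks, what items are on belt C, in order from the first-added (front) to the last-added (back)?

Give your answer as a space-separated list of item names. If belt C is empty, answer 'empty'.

Tick 1: prefer A, take spool from A; A=[bolt] B=[joint,valve,shaft,hook,beam] C=[spool]
Tick 2: prefer B, take joint from B; A=[bolt] B=[valve,shaft,hook,beam] C=[spool,joint]
Tick 3: prefer A, take bolt from A; A=[-] B=[valve,shaft,hook,beam] C=[spool,joint,bolt]
Tick 4: prefer B, take valve from B; A=[-] B=[shaft,hook,beam] C=[spool,joint,bolt,valve]
Tick 5: prefer A, take shaft from B; A=[-] B=[hook,beam] C=[spool,joint,bolt,valve,shaft]

Answer: spool joint bolt valve shaft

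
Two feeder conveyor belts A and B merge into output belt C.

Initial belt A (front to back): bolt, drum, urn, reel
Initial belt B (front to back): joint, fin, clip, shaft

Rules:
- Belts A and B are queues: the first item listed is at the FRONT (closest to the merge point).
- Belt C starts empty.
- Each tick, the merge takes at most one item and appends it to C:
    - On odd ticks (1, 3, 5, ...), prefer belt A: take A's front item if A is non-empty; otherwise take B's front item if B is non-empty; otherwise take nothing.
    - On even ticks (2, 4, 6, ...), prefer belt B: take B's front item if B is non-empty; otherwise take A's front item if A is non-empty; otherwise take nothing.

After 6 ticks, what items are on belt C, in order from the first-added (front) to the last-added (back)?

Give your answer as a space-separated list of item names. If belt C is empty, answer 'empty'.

Tick 1: prefer A, take bolt from A; A=[drum,urn,reel] B=[joint,fin,clip,shaft] C=[bolt]
Tick 2: prefer B, take joint from B; A=[drum,urn,reel] B=[fin,clip,shaft] C=[bolt,joint]
Tick 3: prefer A, take drum from A; A=[urn,reel] B=[fin,clip,shaft] C=[bolt,joint,drum]
Tick 4: prefer B, take fin from B; A=[urn,reel] B=[clip,shaft] C=[bolt,joint,drum,fin]
Tick 5: prefer A, take urn from A; A=[reel] B=[clip,shaft] C=[bolt,joint,drum,fin,urn]
Tick 6: prefer B, take clip from B; A=[reel] B=[shaft] C=[bolt,joint,drum,fin,urn,clip]

Answer: bolt joint drum fin urn clip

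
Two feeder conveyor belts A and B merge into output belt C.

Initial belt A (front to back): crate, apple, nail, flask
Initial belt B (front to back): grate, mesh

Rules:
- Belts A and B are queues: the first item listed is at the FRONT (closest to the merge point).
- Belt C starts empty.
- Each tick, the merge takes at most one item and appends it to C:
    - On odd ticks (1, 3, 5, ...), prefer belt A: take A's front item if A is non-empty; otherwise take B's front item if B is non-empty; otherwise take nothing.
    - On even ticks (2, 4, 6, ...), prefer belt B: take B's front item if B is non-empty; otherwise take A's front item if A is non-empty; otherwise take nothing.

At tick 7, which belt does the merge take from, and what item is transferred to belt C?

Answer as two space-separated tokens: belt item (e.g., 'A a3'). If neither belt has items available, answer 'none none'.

Answer: none none

Derivation:
Tick 1: prefer A, take crate from A; A=[apple,nail,flask] B=[grate,mesh] C=[crate]
Tick 2: prefer B, take grate from B; A=[apple,nail,flask] B=[mesh] C=[crate,grate]
Tick 3: prefer A, take apple from A; A=[nail,flask] B=[mesh] C=[crate,grate,apple]
Tick 4: prefer B, take mesh from B; A=[nail,flask] B=[-] C=[crate,grate,apple,mesh]
Tick 5: prefer A, take nail from A; A=[flask] B=[-] C=[crate,grate,apple,mesh,nail]
Tick 6: prefer B, take flask from A; A=[-] B=[-] C=[crate,grate,apple,mesh,nail,flask]
Tick 7: prefer A, both empty, nothing taken; A=[-] B=[-] C=[crate,grate,apple,mesh,nail,flask]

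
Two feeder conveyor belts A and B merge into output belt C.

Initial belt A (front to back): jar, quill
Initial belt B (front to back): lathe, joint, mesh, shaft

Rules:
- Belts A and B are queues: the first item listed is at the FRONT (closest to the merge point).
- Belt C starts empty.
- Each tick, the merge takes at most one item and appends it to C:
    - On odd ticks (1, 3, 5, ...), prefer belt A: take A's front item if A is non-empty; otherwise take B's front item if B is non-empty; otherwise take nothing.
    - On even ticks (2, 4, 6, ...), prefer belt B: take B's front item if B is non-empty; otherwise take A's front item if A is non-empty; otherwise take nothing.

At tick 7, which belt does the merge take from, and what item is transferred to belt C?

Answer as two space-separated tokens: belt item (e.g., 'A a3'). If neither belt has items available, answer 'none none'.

Tick 1: prefer A, take jar from A; A=[quill] B=[lathe,joint,mesh,shaft] C=[jar]
Tick 2: prefer B, take lathe from B; A=[quill] B=[joint,mesh,shaft] C=[jar,lathe]
Tick 3: prefer A, take quill from A; A=[-] B=[joint,mesh,shaft] C=[jar,lathe,quill]
Tick 4: prefer B, take joint from B; A=[-] B=[mesh,shaft] C=[jar,lathe,quill,joint]
Tick 5: prefer A, take mesh from B; A=[-] B=[shaft] C=[jar,lathe,quill,joint,mesh]
Tick 6: prefer B, take shaft from B; A=[-] B=[-] C=[jar,lathe,quill,joint,mesh,shaft]
Tick 7: prefer A, both empty, nothing taken; A=[-] B=[-] C=[jar,lathe,quill,joint,mesh,shaft]

Answer: none none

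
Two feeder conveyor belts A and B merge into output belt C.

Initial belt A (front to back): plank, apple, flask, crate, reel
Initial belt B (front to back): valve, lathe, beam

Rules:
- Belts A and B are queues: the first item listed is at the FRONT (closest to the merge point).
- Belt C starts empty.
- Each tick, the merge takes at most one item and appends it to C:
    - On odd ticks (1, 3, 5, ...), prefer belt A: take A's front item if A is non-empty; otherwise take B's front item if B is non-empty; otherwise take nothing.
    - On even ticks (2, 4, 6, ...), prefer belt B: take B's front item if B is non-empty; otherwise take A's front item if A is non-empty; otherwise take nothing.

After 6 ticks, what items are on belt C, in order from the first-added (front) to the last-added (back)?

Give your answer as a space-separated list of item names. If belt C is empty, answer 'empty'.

Tick 1: prefer A, take plank from A; A=[apple,flask,crate,reel] B=[valve,lathe,beam] C=[plank]
Tick 2: prefer B, take valve from B; A=[apple,flask,crate,reel] B=[lathe,beam] C=[plank,valve]
Tick 3: prefer A, take apple from A; A=[flask,crate,reel] B=[lathe,beam] C=[plank,valve,apple]
Tick 4: prefer B, take lathe from B; A=[flask,crate,reel] B=[beam] C=[plank,valve,apple,lathe]
Tick 5: prefer A, take flask from A; A=[crate,reel] B=[beam] C=[plank,valve,apple,lathe,flask]
Tick 6: prefer B, take beam from B; A=[crate,reel] B=[-] C=[plank,valve,apple,lathe,flask,beam]

Answer: plank valve apple lathe flask beam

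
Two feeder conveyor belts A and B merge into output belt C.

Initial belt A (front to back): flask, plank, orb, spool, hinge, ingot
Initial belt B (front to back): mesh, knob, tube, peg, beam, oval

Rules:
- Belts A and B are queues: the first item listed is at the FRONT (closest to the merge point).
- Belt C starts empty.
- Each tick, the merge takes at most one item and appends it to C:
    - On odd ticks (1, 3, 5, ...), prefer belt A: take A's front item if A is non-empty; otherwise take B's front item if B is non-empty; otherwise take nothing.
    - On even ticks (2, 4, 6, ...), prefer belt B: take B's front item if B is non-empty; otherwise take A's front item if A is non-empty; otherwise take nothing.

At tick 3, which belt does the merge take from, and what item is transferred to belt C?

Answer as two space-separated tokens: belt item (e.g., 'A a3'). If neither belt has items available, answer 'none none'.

Tick 1: prefer A, take flask from A; A=[plank,orb,spool,hinge,ingot] B=[mesh,knob,tube,peg,beam,oval] C=[flask]
Tick 2: prefer B, take mesh from B; A=[plank,orb,spool,hinge,ingot] B=[knob,tube,peg,beam,oval] C=[flask,mesh]
Tick 3: prefer A, take plank from A; A=[orb,spool,hinge,ingot] B=[knob,tube,peg,beam,oval] C=[flask,mesh,plank]

Answer: A plank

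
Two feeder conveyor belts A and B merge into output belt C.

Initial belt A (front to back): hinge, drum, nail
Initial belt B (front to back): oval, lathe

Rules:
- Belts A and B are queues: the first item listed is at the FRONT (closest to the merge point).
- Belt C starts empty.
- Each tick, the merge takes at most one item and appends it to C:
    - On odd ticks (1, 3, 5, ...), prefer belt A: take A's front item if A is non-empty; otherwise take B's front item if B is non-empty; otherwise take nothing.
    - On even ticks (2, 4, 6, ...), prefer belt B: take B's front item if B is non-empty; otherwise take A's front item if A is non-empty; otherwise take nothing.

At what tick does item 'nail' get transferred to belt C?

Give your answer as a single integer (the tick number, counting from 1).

Tick 1: prefer A, take hinge from A; A=[drum,nail] B=[oval,lathe] C=[hinge]
Tick 2: prefer B, take oval from B; A=[drum,nail] B=[lathe] C=[hinge,oval]
Tick 3: prefer A, take drum from A; A=[nail] B=[lathe] C=[hinge,oval,drum]
Tick 4: prefer B, take lathe from B; A=[nail] B=[-] C=[hinge,oval,drum,lathe]
Tick 5: prefer A, take nail from A; A=[-] B=[-] C=[hinge,oval,drum,lathe,nail]

Answer: 5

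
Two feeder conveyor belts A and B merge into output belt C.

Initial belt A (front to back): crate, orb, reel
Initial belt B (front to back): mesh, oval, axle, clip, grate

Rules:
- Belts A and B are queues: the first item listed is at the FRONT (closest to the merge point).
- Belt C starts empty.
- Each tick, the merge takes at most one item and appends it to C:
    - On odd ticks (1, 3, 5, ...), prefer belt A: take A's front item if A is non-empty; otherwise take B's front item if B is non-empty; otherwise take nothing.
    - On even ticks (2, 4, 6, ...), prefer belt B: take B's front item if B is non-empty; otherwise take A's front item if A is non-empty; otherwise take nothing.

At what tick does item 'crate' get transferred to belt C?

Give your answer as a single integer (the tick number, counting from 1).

Tick 1: prefer A, take crate from A; A=[orb,reel] B=[mesh,oval,axle,clip,grate] C=[crate]

Answer: 1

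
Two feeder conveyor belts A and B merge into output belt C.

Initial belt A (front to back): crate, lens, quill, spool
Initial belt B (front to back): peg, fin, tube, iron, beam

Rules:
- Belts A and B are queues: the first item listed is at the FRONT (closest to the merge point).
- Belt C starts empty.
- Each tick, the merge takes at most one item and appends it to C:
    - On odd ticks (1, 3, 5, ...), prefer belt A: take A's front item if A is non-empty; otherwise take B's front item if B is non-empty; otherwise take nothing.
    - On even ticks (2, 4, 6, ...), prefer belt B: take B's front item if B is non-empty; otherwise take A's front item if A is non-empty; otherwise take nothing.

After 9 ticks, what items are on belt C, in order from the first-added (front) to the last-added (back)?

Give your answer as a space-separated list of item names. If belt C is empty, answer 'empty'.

Tick 1: prefer A, take crate from A; A=[lens,quill,spool] B=[peg,fin,tube,iron,beam] C=[crate]
Tick 2: prefer B, take peg from B; A=[lens,quill,spool] B=[fin,tube,iron,beam] C=[crate,peg]
Tick 3: prefer A, take lens from A; A=[quill,spool] B=[fin,tube,iron,beam] C=[crate,peg,lens]
Tick 4: prefer B, take fin from B; A=[quill,spool] B=[tube,iron,beam] C=[crate,peg,lens,fin]
Tick 5: prefer A, take quill from A; A=[spool] B=[tube,iron,beam] C=[crate,peg,lens,fin,quill]
Tick 6: prefer B, take tube from B; A=[spool] B=[iron,beam] C=[crate,peg,lens,fin,quill,tube]
Tick 7: prefer A, take spool from A; A=[-] B=[iron,beam] C=[crate,peg,lens,fin,quill,tube,spool]
Tick 8: prefer B, take iron from B; A=[-] B=[beam] C=[crate,peg,lens,fin,quill,tube,spool,iron]
Tick 9: prefer A, take beam from B; A=[-] B=[-] C=[crate,peg,lens,fin,quill,tube,spool,iron,beam]

Answer: crate peg lens fin quill tube spool iron beam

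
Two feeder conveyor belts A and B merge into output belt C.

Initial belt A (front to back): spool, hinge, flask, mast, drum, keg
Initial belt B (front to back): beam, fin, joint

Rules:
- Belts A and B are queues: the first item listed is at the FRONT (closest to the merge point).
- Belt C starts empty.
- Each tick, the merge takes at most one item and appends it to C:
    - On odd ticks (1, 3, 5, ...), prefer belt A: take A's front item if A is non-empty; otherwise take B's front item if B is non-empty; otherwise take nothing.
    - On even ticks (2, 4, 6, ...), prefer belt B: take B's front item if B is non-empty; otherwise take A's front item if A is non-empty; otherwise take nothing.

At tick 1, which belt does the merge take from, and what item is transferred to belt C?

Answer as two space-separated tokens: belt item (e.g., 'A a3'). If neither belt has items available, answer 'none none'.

Answer: A spool

Derivation:
Tick 1: prefer A, take spool from A; A=[hinge,flask,mast,drum,keg] B=[beam,fin,joint] C=[spool]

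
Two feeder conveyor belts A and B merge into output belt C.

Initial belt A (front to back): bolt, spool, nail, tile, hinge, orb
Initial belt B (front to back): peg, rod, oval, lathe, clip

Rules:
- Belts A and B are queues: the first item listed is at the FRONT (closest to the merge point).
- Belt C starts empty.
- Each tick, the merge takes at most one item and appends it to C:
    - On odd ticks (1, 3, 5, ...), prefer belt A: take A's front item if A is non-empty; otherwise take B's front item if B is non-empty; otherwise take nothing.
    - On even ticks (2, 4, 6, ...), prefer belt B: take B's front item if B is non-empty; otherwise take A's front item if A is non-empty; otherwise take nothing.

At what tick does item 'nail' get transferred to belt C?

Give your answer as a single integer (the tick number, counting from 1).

Answer: 5

Derivation:
Tick 1: prefer A, take bolt from A; A=[spool,nail,tile,hinge,orb] B=[peg,rod,oval,lathe,clip] C=[bolt]
Tick 2: prefer B, take peg from B; A=[spool,nail,tile,hinge,orb] B=[rod,oval,lathe,clip] C=[bolt,peg]
Tick 3: prefer A, take spool from A; A=[nail,tile,hinge,orb] B=[rod,oval,lathe,clip] C=[bolt,peg,spool]
Tick 4: prefer B, take rod from B; A=[nail,tile,hinge,orb] B=[oval,lathe,clip] C=[bolt,peg,spool,rod]
Tick 5: prefer A, take nail from A; A=[tile,hinge,orb] B=[oval,lathe,clip] C=[bolt,peg,spool,rod,nail]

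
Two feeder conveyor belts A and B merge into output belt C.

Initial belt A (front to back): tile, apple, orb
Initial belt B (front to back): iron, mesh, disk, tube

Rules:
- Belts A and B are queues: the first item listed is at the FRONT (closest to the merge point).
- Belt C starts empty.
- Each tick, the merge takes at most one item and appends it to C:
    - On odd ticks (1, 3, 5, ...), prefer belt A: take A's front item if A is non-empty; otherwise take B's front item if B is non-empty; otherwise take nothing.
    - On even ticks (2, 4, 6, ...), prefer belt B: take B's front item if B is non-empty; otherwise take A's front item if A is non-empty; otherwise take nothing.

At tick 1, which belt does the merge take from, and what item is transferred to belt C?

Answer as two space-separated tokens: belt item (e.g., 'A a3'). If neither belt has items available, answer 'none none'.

Tick 1: prefer A, take tile from A; A=[apple,orb] B=[iron,mesh,disk,tube] C=[tile]

Answer: A tile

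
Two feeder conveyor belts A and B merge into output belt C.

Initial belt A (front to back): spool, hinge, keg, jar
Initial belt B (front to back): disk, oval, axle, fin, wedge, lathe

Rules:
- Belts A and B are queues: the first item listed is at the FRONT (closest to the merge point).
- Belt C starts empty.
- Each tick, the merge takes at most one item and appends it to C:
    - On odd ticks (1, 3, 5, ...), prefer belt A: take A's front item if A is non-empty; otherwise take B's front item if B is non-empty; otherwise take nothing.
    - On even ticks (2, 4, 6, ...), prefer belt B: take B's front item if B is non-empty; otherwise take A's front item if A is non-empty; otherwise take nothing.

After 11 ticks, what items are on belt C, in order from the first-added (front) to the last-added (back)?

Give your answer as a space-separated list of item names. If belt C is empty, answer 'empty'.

Tick 1: prefer A, take spool from A; A=[hinge,keg,jar] B=[disk,oval,axle,fin,wedge,lathe] C=[spool]
Tick 2: prefer B, take disk from B; A=[hinge,keg,jar] B=[oval,axle,fin,wedge,lathe] C=[spool,disk]
Tick 3: prefer A, take hinge from A; A=[keg,jar] B=[oval,axle,fin,wedge,lathe] C=[spool,disk,hinge]
Tick 4: prefer B, take oval from B; A=[keg,jar] B=[axle,fin,wedge,lathe] C=[spool,disk,hinge,oval]
Tick 5: prefer A, take keg from A; A=[jar] B=[axle,fin,wedge,lathe] C=[spool,disk,hinge,oval,keg]
Tick 6: prefer B, take axle from B; A=[jar] B=[fin,wedge,lathe] C=[spool,disk,hinge,oval,keg,axle]
Tick 7: prefer A, take jar from A; A=[-] B=[fin,wedge,lathe] C=[spool,disk,hinge,oval,keg,axle,jar]
Tick 8: prefer B, take fin from B; A=[-] B=[wedge,lathe] C=[spool,disk,hinge,oval,keg,axle,jar,fin]
Tick 9: prefer A, take wedge from B; A=[-] B=[lathe] C=[spool,disk,hinge,oval,keg,axle,jar,fin,wedge]
Tick 10: prefer B, take lathe from B; A=[-] B=[-] C=[spool,disk,hinge,oval,keg,axle,jar,fin,wedge,lathe]
Tick 11: prefer A, both empty, nothing taken; A=[-] B=[-] C=[spool,disk,hinge,oval,keg,axle,jar,fin,wedge,lathe]

Answer: spool disk hinge oval keg axle jar fin wedge lathe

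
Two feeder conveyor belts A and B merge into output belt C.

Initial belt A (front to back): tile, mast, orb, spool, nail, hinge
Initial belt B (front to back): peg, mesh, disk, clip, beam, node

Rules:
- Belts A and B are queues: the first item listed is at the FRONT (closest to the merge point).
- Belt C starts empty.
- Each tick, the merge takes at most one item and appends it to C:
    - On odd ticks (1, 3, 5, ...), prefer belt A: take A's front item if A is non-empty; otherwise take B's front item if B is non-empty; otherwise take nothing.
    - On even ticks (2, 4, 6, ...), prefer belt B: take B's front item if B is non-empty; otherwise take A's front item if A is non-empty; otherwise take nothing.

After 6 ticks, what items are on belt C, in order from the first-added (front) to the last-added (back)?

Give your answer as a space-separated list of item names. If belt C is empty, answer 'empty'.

Answer: tile peg mast mesh orb disk

Derivation:
Tick 1: prefer A, take tile from A; A=[mast,orb,spool,nail,hinge] B=[peg,mesh,disk,clip,beam,node] C=[tile]
Tick 2: prefer B, take peg from B; A=[mast,orb,spool,nail,hinge] B=[mesh,disk,clip,beam,node] C=[tile,peg]
Tick 3: prefer A, take mast from A; A=[orb,spool,nail,hinge] B=[mesh,disk,clip,beam,node] C=[tile,peg,mast]
Tick 4: prefer B, take mesh from B; A=[orb,spool,nail,hinge] B=[disk,clip,beam,node] C=[tile,peg,mast,mesh]
Tick 5: prefer A, take orb from A; A=[spool,nail,hinge] B=[disk,clip,beam,node] C=[tile,peg,mast,mesh,orb]
Tick 6: prefer B, take disk from B; A=[spool,nail,hinge] B=[clip,beam,node] C=[tile,peg,mast,mesh,orb,disk]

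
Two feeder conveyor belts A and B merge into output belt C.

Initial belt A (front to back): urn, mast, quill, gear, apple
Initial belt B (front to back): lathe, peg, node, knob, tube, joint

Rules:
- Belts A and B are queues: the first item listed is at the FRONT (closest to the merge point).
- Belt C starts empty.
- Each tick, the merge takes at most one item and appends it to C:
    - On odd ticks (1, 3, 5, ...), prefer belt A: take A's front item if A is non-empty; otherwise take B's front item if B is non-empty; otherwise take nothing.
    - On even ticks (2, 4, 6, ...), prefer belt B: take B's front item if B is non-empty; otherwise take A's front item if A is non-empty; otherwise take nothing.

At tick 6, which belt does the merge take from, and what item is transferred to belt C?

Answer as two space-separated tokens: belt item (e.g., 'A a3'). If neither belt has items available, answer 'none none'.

Tick 1: prefer A, take urn from A; A=[mast,quill,gear,apple] B=[lathe,peg,node,knob,tube,joint] C=[urn]
Tick 2: prefer B, take lathe from B; A=[mast,quill,gear,apple] B=[peg,node,knob,tube,joint] C=[urn,lathe]
Tick 3: prefer A, take mast from A; A=[quill,gear,apple] B=[peg,node,knob,tube,joint] C=[urn,lathe,mast]
Tick 4: prefer B, take peg from B; A=[quill,gear,apple] B=[node,knob,tube,joint] C=[urn,lathe,mast,peg]
Tick 5: prefer A, take quill from A; A=[gear,apple] B=[node,knob,tube,joint] C=[urn,lathe,mast,peg,quill]
Tick 6: prefer B, take node from B; A=[gear,apple] B=[knob,tube,joint] C=[urn,lathe,mast,peg,quill,node]

Answer: B node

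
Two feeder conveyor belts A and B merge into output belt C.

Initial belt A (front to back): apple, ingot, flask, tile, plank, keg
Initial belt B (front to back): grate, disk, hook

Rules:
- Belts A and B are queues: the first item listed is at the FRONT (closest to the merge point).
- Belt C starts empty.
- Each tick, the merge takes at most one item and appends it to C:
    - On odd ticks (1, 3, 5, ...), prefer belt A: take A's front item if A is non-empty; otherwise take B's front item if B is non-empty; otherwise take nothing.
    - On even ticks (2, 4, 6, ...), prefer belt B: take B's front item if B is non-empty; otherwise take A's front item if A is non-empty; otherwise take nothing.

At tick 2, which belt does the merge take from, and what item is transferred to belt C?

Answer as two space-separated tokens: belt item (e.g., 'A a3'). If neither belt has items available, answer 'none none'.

Answer: B grate

Derivation:
Tick 1: prefer A, take apple from A; A=[ingot,flask,tile,plank,keg] B=[grate,disk,hook] C=[apple]
Tick 2: prefer B, take grate from B; A=[ingot,flask,tile,plank,keg] B=[disk,hook] C=[apple,grate]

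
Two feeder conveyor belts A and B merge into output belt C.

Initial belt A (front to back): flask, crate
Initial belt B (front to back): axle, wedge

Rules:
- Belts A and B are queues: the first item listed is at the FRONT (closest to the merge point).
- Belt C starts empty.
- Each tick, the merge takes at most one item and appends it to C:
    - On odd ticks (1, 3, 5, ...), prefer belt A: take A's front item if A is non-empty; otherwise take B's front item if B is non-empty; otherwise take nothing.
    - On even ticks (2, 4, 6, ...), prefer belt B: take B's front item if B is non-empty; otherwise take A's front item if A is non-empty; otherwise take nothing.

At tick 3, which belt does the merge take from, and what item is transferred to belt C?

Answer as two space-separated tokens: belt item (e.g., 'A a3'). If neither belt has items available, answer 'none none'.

Answer: A crate

Derivation:
Tick 1: prefer A, take flask from A; A=[crate] B=[axle,wedge] C=[flask]
Tick 2: prefer B, take axle from B; A=[crate] B=[wedge] C=[flask,axle]
Tick 3: prefer A, take crate from A; A=[-] B=[wedge] C=[flask,axle,crate]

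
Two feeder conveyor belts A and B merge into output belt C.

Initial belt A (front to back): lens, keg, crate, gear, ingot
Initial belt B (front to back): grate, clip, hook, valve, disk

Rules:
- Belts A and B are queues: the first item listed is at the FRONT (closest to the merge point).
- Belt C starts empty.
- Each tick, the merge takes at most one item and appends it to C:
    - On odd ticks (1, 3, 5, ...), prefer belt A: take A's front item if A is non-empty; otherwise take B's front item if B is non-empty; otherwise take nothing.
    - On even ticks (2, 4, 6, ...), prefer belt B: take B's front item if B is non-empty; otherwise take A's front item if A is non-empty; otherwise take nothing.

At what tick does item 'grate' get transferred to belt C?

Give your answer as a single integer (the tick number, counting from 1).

Answer: 2

Derivation:
Tick 1: prefer A, take lens from A; A=[keg,crate,gear,ingot] B=[grate,clip,hook,valve,disk] C=[lens]
Tick 2: prefer B, take grate from B; A=[keg,crate,gear,ingot] B=[clip,hook,valve,disk] C=[lens,grate]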